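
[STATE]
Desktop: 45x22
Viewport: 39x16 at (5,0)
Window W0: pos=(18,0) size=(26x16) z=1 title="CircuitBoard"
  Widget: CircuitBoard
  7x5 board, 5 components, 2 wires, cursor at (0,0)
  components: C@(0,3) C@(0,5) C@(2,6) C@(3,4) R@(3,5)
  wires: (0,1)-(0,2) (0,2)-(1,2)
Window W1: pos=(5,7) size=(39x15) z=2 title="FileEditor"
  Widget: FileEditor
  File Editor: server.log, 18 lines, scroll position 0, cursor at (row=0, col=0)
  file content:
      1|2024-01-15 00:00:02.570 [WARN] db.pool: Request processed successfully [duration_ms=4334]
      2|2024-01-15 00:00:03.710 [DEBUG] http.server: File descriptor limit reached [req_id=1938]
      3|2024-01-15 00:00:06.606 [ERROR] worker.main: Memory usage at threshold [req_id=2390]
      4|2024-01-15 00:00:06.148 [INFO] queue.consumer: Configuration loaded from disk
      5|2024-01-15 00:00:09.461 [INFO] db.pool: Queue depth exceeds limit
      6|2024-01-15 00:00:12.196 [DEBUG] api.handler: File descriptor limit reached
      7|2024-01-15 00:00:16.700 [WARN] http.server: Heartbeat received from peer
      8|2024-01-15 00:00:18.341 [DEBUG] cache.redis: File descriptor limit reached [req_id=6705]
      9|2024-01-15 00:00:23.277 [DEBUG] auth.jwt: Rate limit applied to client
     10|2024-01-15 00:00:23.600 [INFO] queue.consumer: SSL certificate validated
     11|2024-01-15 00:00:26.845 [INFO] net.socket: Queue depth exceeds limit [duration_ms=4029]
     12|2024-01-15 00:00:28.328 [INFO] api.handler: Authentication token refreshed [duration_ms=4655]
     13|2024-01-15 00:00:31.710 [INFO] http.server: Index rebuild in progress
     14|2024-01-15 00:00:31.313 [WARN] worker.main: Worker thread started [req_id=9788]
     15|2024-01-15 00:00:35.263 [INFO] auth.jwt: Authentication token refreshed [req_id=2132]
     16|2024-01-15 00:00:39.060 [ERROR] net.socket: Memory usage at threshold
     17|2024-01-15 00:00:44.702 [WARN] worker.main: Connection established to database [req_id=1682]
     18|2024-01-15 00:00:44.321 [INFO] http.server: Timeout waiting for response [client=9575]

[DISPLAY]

             ┏━━━━━━━━━━━━━━━━━━━━━━━━┓
             ┃ CircuitBoard           ┃
             ┠────────────────────────┨
             ┃   0 1 2 3 4 5 6        ┃
             ┃0  [.]  · ─ ·   C       ┃
             ┃            │           ┃
             ┃1           ·           ┃
┏━━━━━━━━━━━━━━━━━━━━━━━━━━━━━━━━━━━━━┓
┃ FileEditor                          ┃
┠─────────────────────────────────────┨
┃█024-01-15 00:00:02.570 [WARN] db.po▲┃
┃2024-01-15 00:00:03.710 [DEBUG] http█┃
┃2024-01-15 00:00:06.606 [ERROR] work░┃
┃2024-01-15 00:00:06.148 [INFO] queue░┃
┃2024-01-15 00:00:09.461 [INFO] db.po░┃
┃2024-01-15 00:00:12.196 [DEBUG] api.░┃


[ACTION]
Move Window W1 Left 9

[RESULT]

             ┏━━━━━━━━━━━━━━━━━━━━━━━━┓
             ┃ CircuitBoard           ┃
             ┠────────────────────────┨
             ┃   0 1 2 3 4 5 6        ┃
             ┃0  [.]  · ─ ·   C       ┃
             ┃            │           ┃
             ┃1           ·           ┃
━━━━━━━━━━━━━━━━━━━━━━━━━━━━━━━━━┓    ┃
eEditor                          ┃    ┃
─────────────────────────────────┨    ┃
-01-15 00:00:02.570 [WARN] db.po▲┃C   ┃
-01-15 00:00:03.710 [DEBUG] http█┃    ┃
-01-15 00:00:06.606 [ERROR] work░┃    ┃
-01-15 00:00:06.148 [INFO] queue░┃    ┃
-01-15 00:00:09.461 [INFO] db.po░┃    ┃
-01-15 00:00:12.196 [DEBUG] api.░┃━━━━┛


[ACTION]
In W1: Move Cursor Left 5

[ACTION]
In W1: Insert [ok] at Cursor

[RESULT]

             ┏━━━━━━━━━━━━━━━━━━━━━━━━┓
             ┃ CircuitBoard           ┃
             ┠────────────────────────┨
             ┃   0 1 2 3 4 5 6        ┃
             ┃0  [.]  · ─ ·   C       ┃
             ┃            │           ┃
             ┃1           ·           ┃
━━━━━━━━━━━━━━━━━━━━━━━━━━━━━━━━━┓    ┃
eEditor                          ┃    ┃
─────────────────────────────────┨    ┃
24-01-15 00:00:02.570 [WARN] db.▲┃C   ┃
-01-15 00:00:03.710 [DEBUG] http█┃    ┃
-01-15 00:00:06.606 [ERROR] work░┃    ┃
-01-15 00:00:06.148 [INFO] queue░┃    ┃
-01-15 00:00:09.461 [INFO] db.po░┃    ┃
-01-15 00:00:12.196 [DEBUG] api.░┃━━━━┛


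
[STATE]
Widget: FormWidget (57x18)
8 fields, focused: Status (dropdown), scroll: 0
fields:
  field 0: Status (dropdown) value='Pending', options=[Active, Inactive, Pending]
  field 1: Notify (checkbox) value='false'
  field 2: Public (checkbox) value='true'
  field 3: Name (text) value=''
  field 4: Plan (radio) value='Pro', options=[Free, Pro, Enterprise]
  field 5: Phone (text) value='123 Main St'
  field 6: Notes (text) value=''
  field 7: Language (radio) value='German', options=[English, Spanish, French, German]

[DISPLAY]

> Status:     [Pending                                 ▼]
  Notify:     [ ]                                        
  Public:     [x]                                        
  Name:       [                                         ]
  Plan:       ( ) Free  (●) Pro  ( ) Enterprise          
  Phone:      [123 Main St                              ]
  Notes:      [                                         ]
  Language:   ( ) English  ( ) Spanish  ( ) French  (●) G
                                                         
                                                         
                                                         
                                                         
                                                         
                                                         
                                                         
                                                         
                                                         
                                                         


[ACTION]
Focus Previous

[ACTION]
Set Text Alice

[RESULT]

  Status:     [Pending                                 ▼]
  Notify:     [ ]                                        
  Public:     [x]                                        
  Name:       [                                         ]
  Plan:       ( ) Free  (●) Pro  ( ) Enterprise          
  Phone:      [123 Main St                              ]
  Notes:      [                                         ]
> Language:   ( ) English  ( ) Spanish  ( ) French  (●) G
                                                         
                                                         
                                                         
                                                         
                                                         
                                                         
                                                         
                                                         
                                                         
                                                         


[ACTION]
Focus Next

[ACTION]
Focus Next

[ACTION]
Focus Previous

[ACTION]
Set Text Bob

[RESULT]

> Status:     [Pending                                 ▼]
  Notify:     [ ]                                        
  Public:     [x]                                        
  Name:       [                                         ]
  Plan:       ( ) Free  (●) Pro  ( ) Enterprise          
  Phone:      [123 Main St                              ]
  Notes:      [                                         ]
  Language:   ( ) English  ( ) Spanish  ( ) French  (●) G
                                                         
                                                         
                                                         
                                                         
                                                         
                                                         
                                                         
                                                         
                                                         
                                                         


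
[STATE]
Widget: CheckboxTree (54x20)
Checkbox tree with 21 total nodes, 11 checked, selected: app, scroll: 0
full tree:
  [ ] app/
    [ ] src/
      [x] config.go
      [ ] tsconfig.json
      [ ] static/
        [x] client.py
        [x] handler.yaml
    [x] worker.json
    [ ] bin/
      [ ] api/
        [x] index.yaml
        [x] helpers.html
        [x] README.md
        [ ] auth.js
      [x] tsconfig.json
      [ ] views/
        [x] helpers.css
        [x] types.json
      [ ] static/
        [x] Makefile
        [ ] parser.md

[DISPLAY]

>[-] app/                                             
   [-] src/                                           
     [x] config.go                                    
     [ ] tsconfig.json                                
     [x] static/                                      
       [x] client.py                                  
       [x] handler.yaml                               
   [x] worker.json                                    
   [-] bin/                                           
     [-] api/                                         
       [x] index.yaml                                 
       [x] helpers.html                               
       [x] README.md                                  
       [ ] auth.js                                    
     [x] tsconfig.json                                
     [x] views/                                       
       [x] helpers.css                                
       [x] types.json                                 
     [-] static/                                      
       [x] Makefile                                   


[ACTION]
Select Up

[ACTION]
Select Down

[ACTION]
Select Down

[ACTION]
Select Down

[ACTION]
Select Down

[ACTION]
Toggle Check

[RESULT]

 [-] app/                                             
   [-] src/                                           
     [x] config.go                                    
     [ ] tsconfig.json                                
>    [ ] static/                                      
       [ ] client.py                                  
       [ ] handler.yaml                               
   [x] worker.json                                    
   [-] bin/                                           
     [-] api/                                         
       [x] index.yaml                                 
       [x] helpers.html                               
       [x] README.md                                  
       [ ] auth.js                                    
     [x] tsconfig.json                                
     [x] views/                                       
       [x] helpers.css                                
       [x] types.json                                 
     [-] static/                                      
       [x] Makefile                                   


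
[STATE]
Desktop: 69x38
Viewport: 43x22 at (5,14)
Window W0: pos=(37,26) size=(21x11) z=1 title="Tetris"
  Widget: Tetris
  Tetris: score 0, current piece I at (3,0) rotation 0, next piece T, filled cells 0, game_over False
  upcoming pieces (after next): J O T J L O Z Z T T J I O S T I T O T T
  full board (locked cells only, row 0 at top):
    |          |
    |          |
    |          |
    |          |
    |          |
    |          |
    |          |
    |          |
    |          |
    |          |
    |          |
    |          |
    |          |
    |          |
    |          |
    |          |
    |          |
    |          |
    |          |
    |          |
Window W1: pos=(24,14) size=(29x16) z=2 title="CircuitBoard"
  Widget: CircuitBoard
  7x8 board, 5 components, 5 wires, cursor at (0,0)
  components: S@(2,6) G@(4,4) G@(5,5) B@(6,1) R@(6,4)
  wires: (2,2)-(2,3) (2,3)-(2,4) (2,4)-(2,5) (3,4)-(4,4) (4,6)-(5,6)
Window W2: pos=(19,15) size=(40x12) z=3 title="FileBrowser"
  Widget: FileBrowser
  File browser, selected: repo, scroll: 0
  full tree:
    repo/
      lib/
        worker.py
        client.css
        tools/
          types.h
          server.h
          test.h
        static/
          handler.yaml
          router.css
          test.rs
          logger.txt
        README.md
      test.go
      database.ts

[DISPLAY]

                   ┏━━━━━━━━━━━━━━━━━━━━━━━
              ┏━━━━━━━━━━━━━━━━━━━━━━━━━━━━
              ┃ FileBrowser                
              ┠────────────────────────────
              ┃> [-] repo/                 
              ┃    [+] lib/                
              ┃    test.go                 
              ┃    database.ts             
              ┃                            
              ┃                            
              ┃                            
              ┃                            
              ┗━━━━━━━━━━━━━━━━━━━━━━━━━━━━
                   ┃                       
                   ┃5                      
                   ┗━━━━━━━━━━━━━━━━━━━━━━━
                                ┃          
                                ┃          
                                ┃          
                                ┃          
                                ┃          
                                ┃          


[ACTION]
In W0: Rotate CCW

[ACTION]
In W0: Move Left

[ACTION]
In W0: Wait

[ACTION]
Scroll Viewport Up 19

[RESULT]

                                           
                                           
                                           
                                           
                                           
                                           
                                           
                                           
                                           
                                           
                                           
                                           
                                           
                                           
                   ┏━━━━━━━━━━━━━━━━━━━━━━━
              ┏━━━━━━━━━━━━━━━━━━━━━━━━━━━━
              ┃ FileBrowser                
              ┠────────────────────────────
              ┃> [-] repo/                 
              ┃    [+] lib/                
              ┃    test.go                 
              ┃    database.ts             


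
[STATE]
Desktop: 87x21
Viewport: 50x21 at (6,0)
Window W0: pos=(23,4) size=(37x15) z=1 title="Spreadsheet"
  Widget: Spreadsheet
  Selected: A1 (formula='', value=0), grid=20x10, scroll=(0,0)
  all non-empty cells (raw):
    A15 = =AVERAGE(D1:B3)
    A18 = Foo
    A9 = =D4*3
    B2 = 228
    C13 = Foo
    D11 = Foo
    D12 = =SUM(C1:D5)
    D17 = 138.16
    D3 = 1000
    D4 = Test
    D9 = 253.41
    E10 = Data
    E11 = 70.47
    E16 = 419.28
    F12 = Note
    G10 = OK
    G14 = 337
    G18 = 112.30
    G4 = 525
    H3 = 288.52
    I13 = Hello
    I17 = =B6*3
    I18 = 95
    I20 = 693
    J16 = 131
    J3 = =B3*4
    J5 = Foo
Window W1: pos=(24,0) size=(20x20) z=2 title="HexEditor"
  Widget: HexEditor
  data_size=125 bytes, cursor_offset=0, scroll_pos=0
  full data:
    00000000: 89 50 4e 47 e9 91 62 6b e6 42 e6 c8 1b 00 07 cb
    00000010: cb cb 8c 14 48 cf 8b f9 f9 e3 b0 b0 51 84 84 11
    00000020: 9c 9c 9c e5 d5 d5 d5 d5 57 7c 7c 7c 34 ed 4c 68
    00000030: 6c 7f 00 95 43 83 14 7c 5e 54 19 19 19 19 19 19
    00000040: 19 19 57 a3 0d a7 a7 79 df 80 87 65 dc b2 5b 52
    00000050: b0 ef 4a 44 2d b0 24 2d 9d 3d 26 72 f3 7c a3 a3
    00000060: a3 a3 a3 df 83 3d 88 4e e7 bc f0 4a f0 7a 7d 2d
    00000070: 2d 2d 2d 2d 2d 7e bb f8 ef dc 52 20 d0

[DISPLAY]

                  ┏━━━━━━━━━━━━━━━━━━┓            
                  ┃ HexEditor        ┃            
                  ┠──────────────────┨            
                  ┃00000000  89 50 4e┃            
                 ┏┃00000010  cb cb 8c┃━━━━━━━━━━━━
                 ┃┃00000020  9c 9c 9c┃            
                 ┠┃00000030  6c 7f 00┃────────────
                 ┃┃00000040  19 19 57┃            
                 ┃┃00000050  b0 ef 4a┃   C       D
                 ┃┃00000060  a3 a3 a3┃------------
                 ┃┃00000070  2d 2d 2d┃       0    
                 ┃┃                  ┃       0    
                 ┃┃                  ┃       0    
                 ┃┃                  ┃       0Test
                 ┃┃                  ┃       0    
                 ┃┃                  ┃       0    
                 ┃┃                  ┃       0    
                 ┃┃                  ┃       0    
                 ┗┃                  ┃━━━━━━━━━━━━
                  ┗━━━━━━━━━━━━━━━━━━┛            
                                                  


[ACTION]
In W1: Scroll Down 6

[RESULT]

                  ┏━━━━━━━━━━━━━━━━━━┓            
                  ┃ HexEditor        ┃            
                  ┠──────────────────┨            
                  ┃00000060  a3 a3 a3┃            
                 ┏┃00000070  2d 2d 2d┃━━━━━━━━━━━━
                 ┃┃                  ┃            
                 ┠┃                  ┃────────────
                 ┃┃                  ┃            
                 ┃┃                  ┃   C       D
                 ┃┃                  ┃------------
                 ┃┃                  ┃       0    
                 ┃┃                  ┃       0    
                 ┃┃                  ┃       0    
                 ┃┃                  ┃       0Test
                 ┃┃                  ┃       0    
                 ┃┃                  ┃       0    
                 ┃┃                  ┃       0    
                 ┃┃                  ┃       0    
                 ┗┃                  ┃━━━━━━━━━━━━
                  ┗━━━━━━━━━━━━━━━━━━┛            
                                                  


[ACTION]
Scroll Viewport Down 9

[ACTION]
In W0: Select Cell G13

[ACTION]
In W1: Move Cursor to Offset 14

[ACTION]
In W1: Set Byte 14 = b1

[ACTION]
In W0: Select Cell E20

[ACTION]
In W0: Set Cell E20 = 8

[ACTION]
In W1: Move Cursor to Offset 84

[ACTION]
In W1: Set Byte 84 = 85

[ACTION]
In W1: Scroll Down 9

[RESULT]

                  ┏━━━━━━━━━━━━━━━━━━┓            
                  ┃ HexEditor        ┃            
                  ┠──────────────────┨            
                  ┃00000070  2d 2d 2d┃            
                 ┏┃                  ┃━━━━━━━━━━━━
                 ┃┃                  ┃            
                 ┠┃                  ┃────────────
                 ┃┃                  ┃            
                 ┃┃                  ┃   C       D
                 ┃┃                  ┃------------
                 ┃┃                  ┃       0    
                 ┃┃                  ┃       0    
                 ┃┃                  ┃       0    
                 ┃┃                  ┃       0Test
                 ┃┃                  ┃       0    
                 ┃┃                  ┃       0    
                 ┃┃                  ┃       0    
                 ┃┃                  ┃       0    
                 ┗┃                  ┃━━━━━━━━━━━━
                  ┗━━━━━━━━━━━━━━━━━━┛            
                                                  


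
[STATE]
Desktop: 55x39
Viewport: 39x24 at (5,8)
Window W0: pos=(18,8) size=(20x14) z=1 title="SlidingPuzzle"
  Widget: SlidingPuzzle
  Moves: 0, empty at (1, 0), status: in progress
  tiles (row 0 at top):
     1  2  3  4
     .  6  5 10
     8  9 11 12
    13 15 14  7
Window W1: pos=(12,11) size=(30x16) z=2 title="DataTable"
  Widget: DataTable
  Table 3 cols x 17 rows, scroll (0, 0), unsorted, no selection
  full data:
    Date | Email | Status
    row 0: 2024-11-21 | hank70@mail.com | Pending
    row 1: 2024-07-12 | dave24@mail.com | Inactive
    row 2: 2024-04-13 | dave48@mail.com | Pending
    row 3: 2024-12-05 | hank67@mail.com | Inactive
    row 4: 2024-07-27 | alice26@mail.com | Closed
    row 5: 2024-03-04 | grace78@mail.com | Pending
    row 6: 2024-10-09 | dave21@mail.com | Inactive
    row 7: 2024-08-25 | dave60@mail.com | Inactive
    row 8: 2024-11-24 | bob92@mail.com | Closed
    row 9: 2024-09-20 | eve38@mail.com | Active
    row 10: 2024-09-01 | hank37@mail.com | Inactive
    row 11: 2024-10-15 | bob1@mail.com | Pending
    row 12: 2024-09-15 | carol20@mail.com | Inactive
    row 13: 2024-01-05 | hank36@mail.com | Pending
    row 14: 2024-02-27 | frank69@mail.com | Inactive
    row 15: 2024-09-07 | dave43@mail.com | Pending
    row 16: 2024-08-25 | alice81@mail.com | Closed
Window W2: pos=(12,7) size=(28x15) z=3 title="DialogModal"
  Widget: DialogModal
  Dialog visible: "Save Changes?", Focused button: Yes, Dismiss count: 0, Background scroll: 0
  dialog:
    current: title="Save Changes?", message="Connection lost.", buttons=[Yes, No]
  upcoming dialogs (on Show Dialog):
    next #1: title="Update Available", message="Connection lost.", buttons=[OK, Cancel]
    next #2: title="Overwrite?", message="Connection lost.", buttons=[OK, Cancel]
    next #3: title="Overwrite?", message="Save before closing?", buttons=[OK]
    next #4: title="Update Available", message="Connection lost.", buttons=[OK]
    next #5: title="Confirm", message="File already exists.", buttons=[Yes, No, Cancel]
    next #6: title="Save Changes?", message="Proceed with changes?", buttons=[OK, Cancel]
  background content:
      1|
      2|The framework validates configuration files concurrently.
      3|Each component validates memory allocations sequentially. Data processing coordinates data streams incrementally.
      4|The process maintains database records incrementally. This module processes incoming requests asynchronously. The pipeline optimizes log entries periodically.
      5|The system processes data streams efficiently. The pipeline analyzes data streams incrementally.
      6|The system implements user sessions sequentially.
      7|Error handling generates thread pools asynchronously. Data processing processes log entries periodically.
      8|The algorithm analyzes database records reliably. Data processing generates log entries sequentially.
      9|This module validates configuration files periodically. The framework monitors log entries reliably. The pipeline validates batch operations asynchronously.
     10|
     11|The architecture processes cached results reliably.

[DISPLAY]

       ┃ DialogModal              ┃    
       ┠──────────────────────────┨    
       ┃                          ┃    
       ┃The framework validates co┃━┓  
       ┃Each component validates m┃ ┃  
       ┃The┌──────────────────┐ata┃─┨  
       ┃The│  Save Changes?   │ta ┃│┃  
       ┃The│ Connection lost. │ser┃┼┃  
       ┃Err│    [Yes]  No     │s t┃│┃  
       ┃The└──────────────────┘dat┃│┃  
       ┃This module validates conf┃│┃  
       ┃                          ┃│┃  
       ┃The architecture processes┃│┃  
       ┗━━━━━━━━━━━━━━━━━━━━━━━━━━┛│┃  
       ┃2024-10-09│dave21@mail.com │┃  
       ┃2024-08-25│dave60@mail.com │┃  
       ┃2024-11-24│bob92@mail.com  │┃  
       ┃2024-09-20│eve38@mail.com  │┃  
       ┗━━━━━━━━━━━━━━━━━━━━━━━━━━━━┛  
                                       
                                       
                                       
                                       
                                       


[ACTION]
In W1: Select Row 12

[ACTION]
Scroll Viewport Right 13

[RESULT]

alogModal              ┃               
───────────────────────┨               
                       ┃               
 framework validates co┃━┓             
h component validates m┃ ┃             
┌──────────────────┐ata┃─┨             
│  Save Changes?   │ta ┃│┃             
│ Connection lost. │ser┃┼┃             
│    [Yes]  No     │s t┃│┃             
└──────────────────┘dat┃│┃             
s module validates conf┃│┃             
                       ┃│┃             
 architecture processes┃│┃             
━━━━━━━━━━━━━━━━━━━━━━━┛│┃             
4-10-09│dave21@mail.com │┃             
4-08-25│dave60@mail.com │┃             
4-11-24│bob92@mail.com  │┃             
4-09-20│eve38@mail.com  │┃             
━━━━━━━━━━━━━━━━━━━━━━━━━┛             
                                       
                                       
                                       
                                       
                                       


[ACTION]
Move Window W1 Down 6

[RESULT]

alogModal              ┃               
───────────────────────┨               
                       ┃               
 framework validates co┃               
h component validates m┃               
┌──────────────────┐ata┃               
│  Save Changes?   │ta ┃               
│ Connection lost. │ser┃               
│    [Yes]  No     │s t┃               
└──────────────────┘dat┃━┓             
s module validates conf┃ ┃             
                       ┃─┨             
 architecture processes┃│┃             
━━━━━━━━━━━━━━━━━━━━━━━┛┼┃             
4-11-21│hank70@mail.com │┃             
4-07-12│dave24@mail.com │┃             
4-04-13│dave48@mail.com │┃             
4-12-05│hank67@mail.com │┃             
4-07-27│alice26@mail.com│┃             
4-03-04│grace78@mail.com│┃             
4-10-09│dave21@mail.com │┃             
4-08-25│dave60@mail.com │┃             
4-11-24│bob92@mail.com  │┃             
4-09-20│eve38@mail.com  │┃             


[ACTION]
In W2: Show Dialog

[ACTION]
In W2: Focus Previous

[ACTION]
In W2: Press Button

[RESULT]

alogModal              ┃               
───────────────────────┨               
                       ┃               
 framework validates co┃               
h component validates m┃               
 process maintains data┃               
 system processes data ┃               
 system implements user┃               
or handling generates t┃               
 algorithm analyzes dat┃━┓             
s module validates conf┃ ┃             
                       ┃─┨             
 architecture processes┃│┃             
━━━━━━━━━━━━━━━━━━━━━━━┛┼┃             
4-11-21│hank70@mail.com │┃             
4-07-12│dave24@mail.com │┃             
4-04-13│dave48@mail.com │┃             
4-12-05│hank67@mail.com │┃             
4-07-27│alice26@mail.com│┃             
4-03-04│grace78@mail.com│┃             
4-10-09│dave21@mail.com │┃             
4-08-25│dave60@mail.com │┃             
4-11-24│bob92@mail.com  │┃             
4-09-20│eve38@mail.com  │┃             


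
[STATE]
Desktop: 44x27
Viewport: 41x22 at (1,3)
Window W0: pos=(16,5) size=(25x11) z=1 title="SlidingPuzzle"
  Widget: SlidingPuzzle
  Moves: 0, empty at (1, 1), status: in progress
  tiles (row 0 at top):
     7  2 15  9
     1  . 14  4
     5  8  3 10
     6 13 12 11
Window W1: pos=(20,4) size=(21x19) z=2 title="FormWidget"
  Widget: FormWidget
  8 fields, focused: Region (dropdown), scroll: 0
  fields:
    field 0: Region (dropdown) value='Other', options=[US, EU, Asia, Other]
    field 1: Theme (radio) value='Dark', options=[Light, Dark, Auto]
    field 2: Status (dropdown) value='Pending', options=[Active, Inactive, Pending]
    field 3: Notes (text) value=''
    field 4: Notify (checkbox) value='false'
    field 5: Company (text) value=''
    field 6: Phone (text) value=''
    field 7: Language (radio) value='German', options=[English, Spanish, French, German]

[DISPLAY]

                                         
                   ┏━━━━━━━━━━━━━━━━━━━┓ 
               ┏━━━┃ FormWidget        ┃ 
               ┃ Sl┠───────────────────┨ 
               ┠───┃> Region:     [Ot▼]┃ 
               ┃┌──┃  Theme:      ( ) L┃ 
               ┃│  ┃  Status:     [Pe▼]┃ 
               ┃├──┃  Notes:      [   ]┃ 
               ┃│  ┃  Notify:     [ ]  ┃ 
               ┃├──┃  Company:    [   ]┃ 
               ┃│  ┃  Phone:      [   ]┃ 
               ┃├──┃  Language:   ( ) E┃ 
               ┗━━━┃                   ┃ 
                   ┃                   ┃ 
                   ┃                   ┃ 
                   ┃                   ┃ 
                   ┃                   ┃ 
                   ┃                   ┃ 
                   ┃                   ┃ 
                   ┗━━━━━━━━━━━━━━━━━━━┛ 
                                         
                                         


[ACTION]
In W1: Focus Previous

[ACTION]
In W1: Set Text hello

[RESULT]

                                         
                   ┏━━━━━━━━━━━━━━━━━━━┓ 
               ┏━━━┃ FormWidget        ┃ 
               ┃ Sl┠───────────────────┨ 
               ┠───┃  Region:     [Ot▼]┃ 
               ┃┌──┃  Theme:      ( ) L┃ 
               ┃│  ┃  Status:     [Pe▼]┃ 
               ┃├──┃  Notes:      [   ]┃ 
               ┃│  ┃  Notify:     [ ]  ┃ 
               ┃├──┃  Company:    [   ]┃ 
               ┃│  ┃  Phone:      [   ]┃ 
               ┃├──┃> Language:   ( ) E┃ 
               ┗━━━┃                   ┃ 
                   ┃                   ┃ 
                   ┃                   ┃ 
                   ┃                   ┃ 
                   ┃                   ┃ 
                   ┃                   ┃ 
                   ┃                   ┃ 
                   ┗━━━━━━━━━━━━━━━━━━━┛ 
                                         
                                         


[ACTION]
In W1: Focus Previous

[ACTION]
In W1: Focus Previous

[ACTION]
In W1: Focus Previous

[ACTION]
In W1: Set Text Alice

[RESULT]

                                         
                   ┏━━━━━━━━━━━━━━━━━━━┓ 
               ┏━━━┃ FormWidget        ┃ 
               ┃ Sl┠───────────────────┨ 
               ┠───┃  Region:     [Ot▼]┃ 
               ┃┌──┃  Theme:      ( ) L┃ 
               ┃│  ┃  Status:     [Pe▼]┃ 
               ┃├──┃  Notes:      [   ]┃ 
               ┃│  ┃> Notify:     [ ]  ┃ 
               ┃├──┃  Company:    [   ]┃ 
               ┃│  ┃  Phone:      [   ]┃ 
               ┃├──┃  Language:   ( ) E┃ 
               ┗━━━┃                   ┃ 
                   ┃                   ┃ 
                   ┃                   ┃ 
                   ┃                   ┃ 
                   ┃                   ┃ 
                   ┃                   ┃ 
                   ┃                   ┃ 
                   ┗━━━━━━━━━━━━━━━━━━━┛ 
                                         
                                         


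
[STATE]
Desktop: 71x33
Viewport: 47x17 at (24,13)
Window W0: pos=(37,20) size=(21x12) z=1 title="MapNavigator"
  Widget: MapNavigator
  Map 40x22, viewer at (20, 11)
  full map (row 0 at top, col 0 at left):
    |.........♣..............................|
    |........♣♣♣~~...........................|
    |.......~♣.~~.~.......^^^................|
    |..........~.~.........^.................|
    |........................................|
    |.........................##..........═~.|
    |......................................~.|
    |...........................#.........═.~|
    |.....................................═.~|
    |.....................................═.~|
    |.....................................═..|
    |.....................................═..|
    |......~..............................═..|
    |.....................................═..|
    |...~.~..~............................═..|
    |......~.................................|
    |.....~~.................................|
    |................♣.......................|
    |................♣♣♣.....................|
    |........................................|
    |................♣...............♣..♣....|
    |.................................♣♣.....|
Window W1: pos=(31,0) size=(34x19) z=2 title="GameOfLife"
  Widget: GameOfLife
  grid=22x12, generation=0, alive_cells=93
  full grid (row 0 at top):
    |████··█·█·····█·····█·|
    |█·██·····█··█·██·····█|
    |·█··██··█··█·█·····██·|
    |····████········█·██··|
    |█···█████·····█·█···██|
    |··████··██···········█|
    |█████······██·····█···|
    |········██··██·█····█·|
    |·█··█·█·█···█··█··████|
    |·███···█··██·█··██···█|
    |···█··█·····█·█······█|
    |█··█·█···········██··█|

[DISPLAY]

       ┃·███···█··██·█··██···█          ┃      
       ┃···█··█·····█·█······█          ┃      
       ┃█··█·█···········██··█          ┃      
       ┃                                ┃      
       ┃                                ┃      
       ┗━━━━━━━━━━━━━━━━━━━━━━━━━━━━━━━━┛      
                                               
             ┏━━━━━━━━━━━━━━━━━━━┓             
             ┃ MapNavigator      ┃             
             ┠───────────────────┨             
             ┃................#..┃             
             ┃...................┃             
             ┃...................┃             
             ┃...................┃             
             ┃.........@.........┃             
             ┃...................┃             
             ┃...................┃             


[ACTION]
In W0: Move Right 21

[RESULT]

       ┃·███···█··██·█··██···█          ┃      
       ┃···█··█·····█·█······█          ┃      
       ┃█··█·█···········██··█          ┃      
       ┃                                ┃      
       ┃                                ┃      
       ┗━━━━━━━━━━━━━━━━━━━━━━━━━━━━━━━━┛      
                                               
             ┏━━━━━━━━━━━━━━━━━━━┓             
             ┃ MapNavigator      ┃             
             ┠───────────────────┨             
             ┃.......═.~         ┃             
             ┃.......═.~         ┃             
             ┃.......═.~         ┃             
             ┃.......═..         ┃             
             ┃.......═.@         ┃             
             ┃.......═..         ┃             
             ┃.......═..         ┃             


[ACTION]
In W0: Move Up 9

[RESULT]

       ┃·███···█··██·█··██···█          ┃      
       ┃···█··█·····█·█······█          ┃      
       ┃█··█·█···········██··█          ┃      
       ┃                                ┃      
       ┃                                ┃      
       ┗━━━━━━━━━━━━━━━━━━━━━━━━━━━━━━━━┛      
                                               
             ┏━━━━━━━━━━━━━━━━━━━┓             
             ┃ MapNavigator      ┃             
             ┠───────────────────┨             
             ┃                   ┃             
             ┃                   ┃             
             ┃..........         ┃             
             ┃..........         ┃             
             ┃.........@         ┃             
             ┃..........         ┃             
             ┃..........         ┃             


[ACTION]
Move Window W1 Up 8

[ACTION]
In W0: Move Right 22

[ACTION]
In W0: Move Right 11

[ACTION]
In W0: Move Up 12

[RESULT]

       ┃·███···█··██·█··██···█          ┃      
       ┃···█··█·····█·█······█          ┃      
       ┃█··█·█···········██··█          ┃      
       ┃                                ┃      
       ┃                                ┃      
       ┗━━━━━━━━━━━━━━━━━━━━━━━━━━━━━━━━┛      
                                               
             ┏━━━━━━━━━━━━━━━━━━━┓             
             ┃ MapNavigator      ┃             
             ┠───────────────────┨             
             ┃                   ┃             
             ┃                   ┃             
             ┃                   ┃             
             ┃                   ┃             
             ┃.........@         ┃             
             ┃..........         ┃             
             ┃..........         ┃             
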